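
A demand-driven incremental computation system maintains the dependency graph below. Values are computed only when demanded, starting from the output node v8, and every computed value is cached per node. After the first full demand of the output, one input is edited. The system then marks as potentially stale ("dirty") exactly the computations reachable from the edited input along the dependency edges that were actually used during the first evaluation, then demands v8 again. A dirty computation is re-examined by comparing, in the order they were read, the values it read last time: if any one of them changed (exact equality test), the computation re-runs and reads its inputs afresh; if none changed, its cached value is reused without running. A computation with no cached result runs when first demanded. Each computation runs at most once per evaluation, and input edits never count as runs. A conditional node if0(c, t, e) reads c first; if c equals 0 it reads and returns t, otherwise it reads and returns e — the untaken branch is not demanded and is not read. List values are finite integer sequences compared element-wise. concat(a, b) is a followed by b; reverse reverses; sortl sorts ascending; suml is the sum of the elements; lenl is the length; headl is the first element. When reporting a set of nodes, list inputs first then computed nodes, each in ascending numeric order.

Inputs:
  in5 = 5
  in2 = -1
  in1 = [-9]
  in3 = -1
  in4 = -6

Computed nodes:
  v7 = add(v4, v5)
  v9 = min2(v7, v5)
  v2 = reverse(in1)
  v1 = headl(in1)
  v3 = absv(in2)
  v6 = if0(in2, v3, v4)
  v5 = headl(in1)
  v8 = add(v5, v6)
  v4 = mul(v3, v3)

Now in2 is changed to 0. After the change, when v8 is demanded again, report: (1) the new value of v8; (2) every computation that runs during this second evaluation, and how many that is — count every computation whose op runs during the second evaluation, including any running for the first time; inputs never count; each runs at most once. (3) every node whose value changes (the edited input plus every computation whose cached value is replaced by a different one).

First evaluation (everything demanded from the output):
  v3 = absv(-1) = 1
  v4 = mul(1, 1) = 1
  v5 = headl([-9]) = -9
  v6 = if0(in2=-1 -> else branch v4) = 1
  v8 = add(-9, 1) = -8

Propagation after the edit:
  v3: runs — in2 -1->0; result 0.
  v4: marked dirty but never re-examined — demand shifted away from it.
  v6: runs — in2 -1->0; result 0.
  v8: runs — v6 1->0; result -9.

Key observation: a condition flipped, so demand moved to the other branch — v4 is never re-examined.

New value of v8: -9.
Computations that run: v3, v6, v8 — 3 in total.
Values that change: in2, v3, v6, v8.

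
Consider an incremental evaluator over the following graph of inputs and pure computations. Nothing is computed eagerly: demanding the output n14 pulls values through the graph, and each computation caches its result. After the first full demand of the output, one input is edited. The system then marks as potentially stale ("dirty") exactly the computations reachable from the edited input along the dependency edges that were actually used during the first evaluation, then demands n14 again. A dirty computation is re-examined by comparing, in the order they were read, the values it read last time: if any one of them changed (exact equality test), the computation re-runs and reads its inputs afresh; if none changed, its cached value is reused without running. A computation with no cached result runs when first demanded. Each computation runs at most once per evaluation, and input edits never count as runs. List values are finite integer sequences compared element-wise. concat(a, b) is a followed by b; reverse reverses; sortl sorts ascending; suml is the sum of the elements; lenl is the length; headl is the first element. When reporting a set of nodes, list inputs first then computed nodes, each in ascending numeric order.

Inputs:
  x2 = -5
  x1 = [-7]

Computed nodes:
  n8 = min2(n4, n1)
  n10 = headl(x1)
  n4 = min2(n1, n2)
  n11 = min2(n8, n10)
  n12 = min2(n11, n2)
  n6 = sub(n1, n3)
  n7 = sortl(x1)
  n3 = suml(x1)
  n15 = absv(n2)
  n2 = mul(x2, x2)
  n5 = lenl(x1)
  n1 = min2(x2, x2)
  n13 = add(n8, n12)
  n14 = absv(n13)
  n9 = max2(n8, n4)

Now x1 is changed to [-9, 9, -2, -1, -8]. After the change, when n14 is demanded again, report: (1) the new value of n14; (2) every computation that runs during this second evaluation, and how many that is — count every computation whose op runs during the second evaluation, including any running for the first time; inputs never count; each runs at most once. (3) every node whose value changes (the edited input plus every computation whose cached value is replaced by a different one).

n14 now evaluates to 14.
Run set: n10, n11, n12, n13, n14 (5 run).
Changed values: x1, n10, n11, n12, n13, n14.

Initial pass — values computed on the first demand:
  n1 = min2(-5, -5) = -5
  n2 = mul(-5, -5) = 25
  n4 = min2(-5, 25) = -5
  n8 = min2(-5, -5) = -5
  n10 = headl([-7]) = -7
  n11 = min2(-5, -7) = -7
  n12 = min2(-7, 25) = -7
  n13 = add(-5, -7) = -12
  n14 = absv(-12) = 12

Second demand — change propagation:
  n10: re-runs because x1 [-7]->[-9, 9, -2, -1, -8]; new result -9.
  n11: re-runs because n10 -7->-9; new result -9.
  n12: re-runs because n11 -7->-9; new result -9.
  n13: re-runs because n12 -7->-9; new result -14.
  n14: re-runs because n13 -12->-14; new result 14.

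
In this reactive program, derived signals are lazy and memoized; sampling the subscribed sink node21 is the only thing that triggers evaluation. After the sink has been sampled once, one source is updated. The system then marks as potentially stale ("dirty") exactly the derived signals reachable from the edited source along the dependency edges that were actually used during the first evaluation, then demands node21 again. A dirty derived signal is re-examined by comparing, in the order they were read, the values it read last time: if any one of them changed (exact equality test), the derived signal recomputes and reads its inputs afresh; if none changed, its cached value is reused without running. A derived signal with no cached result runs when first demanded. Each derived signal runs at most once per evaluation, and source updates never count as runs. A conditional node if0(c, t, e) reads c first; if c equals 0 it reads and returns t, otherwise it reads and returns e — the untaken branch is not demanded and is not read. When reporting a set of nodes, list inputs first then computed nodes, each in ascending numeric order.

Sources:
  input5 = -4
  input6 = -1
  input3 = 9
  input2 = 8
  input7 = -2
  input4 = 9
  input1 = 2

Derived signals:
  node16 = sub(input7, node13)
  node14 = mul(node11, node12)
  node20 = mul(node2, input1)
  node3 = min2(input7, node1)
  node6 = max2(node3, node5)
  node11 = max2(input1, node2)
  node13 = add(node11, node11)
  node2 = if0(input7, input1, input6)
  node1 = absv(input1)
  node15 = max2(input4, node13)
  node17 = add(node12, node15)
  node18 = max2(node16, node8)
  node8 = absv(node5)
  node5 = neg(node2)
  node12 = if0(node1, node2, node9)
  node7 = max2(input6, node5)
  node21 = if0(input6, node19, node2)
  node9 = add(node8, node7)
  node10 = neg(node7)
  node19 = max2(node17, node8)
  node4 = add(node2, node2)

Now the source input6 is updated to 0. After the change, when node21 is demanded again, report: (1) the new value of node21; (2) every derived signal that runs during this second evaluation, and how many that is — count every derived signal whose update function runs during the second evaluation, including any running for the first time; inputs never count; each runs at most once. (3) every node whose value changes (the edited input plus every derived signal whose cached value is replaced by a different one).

Demanding node21 again yields 9.
13 derived signals run: node1, node2, node5, node7, node8, node9, node11, node12, node13, node15, node17, node19, node21.
The nodes whose values change: input6, node2, node21.
Note the branch switch — node1, node5, node7, node8, node9, node11, node12, node13, node15, node17, node19 had no cache and run now for the first time.

First demand of the output computes:
  node2 = if0(input7=-2 -> else branch input6) = -1
  node21 = if0(input6=-1 -> else branch node2) = -1

After the edit, cleaning proceeds:
  node1: had never run; runs now, result 2.
  node2: a read changed (input6 -1->0) — executes, giving 0.
  node5: had never run; runs now, result 0.
  node7: had never run; runs now, result 0.
  node8: had never run; runs now, result 0.
  node9: had never run; runs now, result 0.
  node11: had never run; runs now, result 2.
  node12: had never run; runs now, result 0.
  node13: had never run; runs now, result 4.
  node15: had never run; runs now, result 9.
  node17: had never run; runs now, result 9.
  node19: had never run; runs now, result 9.
  node21: a read changed (input6 -1->0; node2 -1->0) — executes, giving 9.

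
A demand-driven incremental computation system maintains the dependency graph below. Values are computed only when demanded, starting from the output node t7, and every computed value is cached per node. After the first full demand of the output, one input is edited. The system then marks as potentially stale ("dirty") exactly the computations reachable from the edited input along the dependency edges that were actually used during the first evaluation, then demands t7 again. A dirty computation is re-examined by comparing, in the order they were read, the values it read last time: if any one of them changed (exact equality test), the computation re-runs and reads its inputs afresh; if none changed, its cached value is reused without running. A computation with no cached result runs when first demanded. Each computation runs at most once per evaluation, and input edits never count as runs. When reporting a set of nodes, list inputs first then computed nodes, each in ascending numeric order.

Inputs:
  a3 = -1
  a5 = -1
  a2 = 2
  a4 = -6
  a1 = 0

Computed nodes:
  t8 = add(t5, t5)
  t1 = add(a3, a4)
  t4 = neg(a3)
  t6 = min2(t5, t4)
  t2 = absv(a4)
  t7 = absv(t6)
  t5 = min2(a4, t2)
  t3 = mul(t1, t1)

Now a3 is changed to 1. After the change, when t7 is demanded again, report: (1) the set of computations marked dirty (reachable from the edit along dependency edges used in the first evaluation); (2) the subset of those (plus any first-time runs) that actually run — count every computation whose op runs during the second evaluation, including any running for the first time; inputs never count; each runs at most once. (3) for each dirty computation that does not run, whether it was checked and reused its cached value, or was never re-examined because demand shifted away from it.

Marked dirty: t4, t6, t7.
Computations that run: t4, t6 — 2 in total.
Checked but reused from cache: t7.
Key observation: the change is absorbed at t6 — it re-runs but produces the same value, and the output's value is unchanged.

First evaluation (everything demanded from the output):
  t2 = absv(-6) = 6
  t4 = neg(-1) = 1
  t5 = min2(-6, 6) = -6
  t6 = min2(-6, 1) = -6
  t7 = absv(-6) = 6

Propagation after the edit:
  t4: runs — a3 -1->1; result -1.
  t6: runs — t4 1->-1; result -6 (same value as before).
  t7: checked — values it read are unchanged (t6 unchanged); reused cached 6 without running.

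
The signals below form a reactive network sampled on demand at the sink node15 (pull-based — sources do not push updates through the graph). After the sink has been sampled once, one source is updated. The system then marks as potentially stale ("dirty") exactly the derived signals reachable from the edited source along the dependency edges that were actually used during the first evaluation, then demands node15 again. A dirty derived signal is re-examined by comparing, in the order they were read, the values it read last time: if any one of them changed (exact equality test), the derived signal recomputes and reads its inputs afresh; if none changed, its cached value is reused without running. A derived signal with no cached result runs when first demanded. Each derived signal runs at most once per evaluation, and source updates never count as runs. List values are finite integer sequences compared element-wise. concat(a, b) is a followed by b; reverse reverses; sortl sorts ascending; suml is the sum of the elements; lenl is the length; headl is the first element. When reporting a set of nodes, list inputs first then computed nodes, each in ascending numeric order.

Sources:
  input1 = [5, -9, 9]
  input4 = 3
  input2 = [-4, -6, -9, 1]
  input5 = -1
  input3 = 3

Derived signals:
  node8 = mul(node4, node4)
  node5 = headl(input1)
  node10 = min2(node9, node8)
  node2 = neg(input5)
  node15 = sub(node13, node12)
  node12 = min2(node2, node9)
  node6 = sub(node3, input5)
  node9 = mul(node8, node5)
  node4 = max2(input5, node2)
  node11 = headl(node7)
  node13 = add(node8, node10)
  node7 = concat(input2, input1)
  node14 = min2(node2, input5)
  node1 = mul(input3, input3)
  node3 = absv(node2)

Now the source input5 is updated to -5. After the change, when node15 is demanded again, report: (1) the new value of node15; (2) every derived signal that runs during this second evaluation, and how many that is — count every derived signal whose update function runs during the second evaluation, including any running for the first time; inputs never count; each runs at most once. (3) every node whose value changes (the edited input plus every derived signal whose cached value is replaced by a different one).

Initial pass — values computed on the first demand:
  node2 = neg(-1) = 1
  node4 = max2(-1, 1) = 1
  node5 = headl([5, -9, 9]) = 5
  node8 = mul(1, 1) = 1
  node9 = mul(1, 5) = 5
  node10 = min2(5, 1) = 1
  node12 = min2(1, 5) = 1
  node13 = add(1, 1) = 2
  node15 = sub(2, 1) = 1

Second demand — change propagation:
  node2: re-runs because input5 -1->-5; new result 5.
  node4: re-runs because input5 -1->-5; node2 1->5; new result 5.
  node8: re-runs because node4 1->5; node4 1->5; new result 25.
  node9: re-runs because node8 1->25; new result 125.
  node10: re-runs because node9 5->125; node8 1->25; new result 25.
  node12: re-runs because node2 1->5; node9 5->125; new result 5.
  node13: re-runs because node8 1->25; node10 1->25; new result 50.
  node15: re-runs because node13 2->50; node12 1->5; new result 45.

node15 now evaluates to 45.
Run set: node2, node4, node8, node9, node10, node12, node13, node15 (8 run).
Changed values: input5, node2, node4, node8, node9, node10, node12, node13, node15.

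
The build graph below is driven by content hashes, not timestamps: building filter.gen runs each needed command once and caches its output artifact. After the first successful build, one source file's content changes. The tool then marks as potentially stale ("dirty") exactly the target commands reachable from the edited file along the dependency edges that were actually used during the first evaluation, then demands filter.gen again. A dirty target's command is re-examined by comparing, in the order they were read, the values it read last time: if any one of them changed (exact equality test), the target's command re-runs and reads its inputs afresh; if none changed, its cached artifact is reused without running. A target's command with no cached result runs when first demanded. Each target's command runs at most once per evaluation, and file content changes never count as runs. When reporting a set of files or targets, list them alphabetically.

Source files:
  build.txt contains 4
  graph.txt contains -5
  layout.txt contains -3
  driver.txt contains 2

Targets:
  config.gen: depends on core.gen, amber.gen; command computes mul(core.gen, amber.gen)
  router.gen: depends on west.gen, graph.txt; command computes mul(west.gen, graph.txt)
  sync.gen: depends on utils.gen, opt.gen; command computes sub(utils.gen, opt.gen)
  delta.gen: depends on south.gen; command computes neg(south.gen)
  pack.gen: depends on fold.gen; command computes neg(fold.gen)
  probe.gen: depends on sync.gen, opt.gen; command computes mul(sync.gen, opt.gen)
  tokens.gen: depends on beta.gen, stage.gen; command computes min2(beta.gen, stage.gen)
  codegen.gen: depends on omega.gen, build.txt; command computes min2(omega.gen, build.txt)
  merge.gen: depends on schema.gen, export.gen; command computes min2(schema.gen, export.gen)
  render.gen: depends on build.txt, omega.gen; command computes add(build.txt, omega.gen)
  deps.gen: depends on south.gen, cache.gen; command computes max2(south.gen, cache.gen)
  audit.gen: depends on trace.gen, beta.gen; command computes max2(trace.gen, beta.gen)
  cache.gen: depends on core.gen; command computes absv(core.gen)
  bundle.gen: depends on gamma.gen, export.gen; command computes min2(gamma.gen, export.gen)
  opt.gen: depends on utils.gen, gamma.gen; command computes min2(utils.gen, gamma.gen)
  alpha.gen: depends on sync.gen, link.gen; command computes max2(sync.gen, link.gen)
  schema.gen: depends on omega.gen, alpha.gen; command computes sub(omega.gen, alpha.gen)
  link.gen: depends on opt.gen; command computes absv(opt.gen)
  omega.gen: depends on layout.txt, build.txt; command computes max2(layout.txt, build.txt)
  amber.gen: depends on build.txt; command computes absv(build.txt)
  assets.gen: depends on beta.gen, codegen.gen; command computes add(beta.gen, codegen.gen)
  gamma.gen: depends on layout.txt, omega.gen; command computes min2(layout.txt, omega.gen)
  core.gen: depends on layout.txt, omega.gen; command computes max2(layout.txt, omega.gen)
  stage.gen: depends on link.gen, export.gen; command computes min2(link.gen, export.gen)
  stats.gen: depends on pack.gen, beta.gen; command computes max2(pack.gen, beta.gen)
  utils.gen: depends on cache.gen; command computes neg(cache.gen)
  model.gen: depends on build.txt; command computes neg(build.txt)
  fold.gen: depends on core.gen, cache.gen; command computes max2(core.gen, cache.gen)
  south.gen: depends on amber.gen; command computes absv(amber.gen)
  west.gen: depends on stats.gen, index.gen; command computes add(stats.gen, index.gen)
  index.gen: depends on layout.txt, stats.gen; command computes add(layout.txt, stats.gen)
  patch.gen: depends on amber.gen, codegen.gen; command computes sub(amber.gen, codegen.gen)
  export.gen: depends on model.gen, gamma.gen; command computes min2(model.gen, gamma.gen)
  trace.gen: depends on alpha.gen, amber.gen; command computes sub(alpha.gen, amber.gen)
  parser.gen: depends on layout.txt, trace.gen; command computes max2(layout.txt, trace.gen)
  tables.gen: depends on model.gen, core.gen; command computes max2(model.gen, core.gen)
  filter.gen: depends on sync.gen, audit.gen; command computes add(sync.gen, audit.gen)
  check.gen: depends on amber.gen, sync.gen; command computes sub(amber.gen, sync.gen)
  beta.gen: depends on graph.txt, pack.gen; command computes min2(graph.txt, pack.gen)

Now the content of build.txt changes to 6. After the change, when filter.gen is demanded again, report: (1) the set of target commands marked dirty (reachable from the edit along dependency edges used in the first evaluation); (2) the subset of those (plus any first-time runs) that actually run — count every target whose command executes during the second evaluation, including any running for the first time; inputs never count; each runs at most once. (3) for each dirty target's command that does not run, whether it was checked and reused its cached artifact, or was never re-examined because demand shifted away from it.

Initial pass — values computed on the first demand:
  amber.gen = absv(4) = 4
  omega.gen = max2(-3, 4) = 4
  core.gen = max2(-3, 4) = 4
  cache.gen = absv(4) = 4
  fold.gen = max2(4, 4) = 4
  gamma.gen = min2(-3, 4) = -3
  pack.gen = neg(4) = -4
  beta.gen = min2(-5, -4) = -5
  utils.gen = neg(4) = -4
  opt.gen = min2(-4, -3) = -4
  link.gen = absv(-4) = 4
  sync.gen = sub(-4, -4) = 0
  alpha.gen = max2(0, 4) = 4
  trace.gen = sub(4, 4) = 0
  audit.gen = max2(0, -5) = 0
  filter.gen = add(0, 0) = 0

Second demand — change propagation:
  amber.gen: re-runs because build.txt 4->6; new result 6.
  omega.gen: re-runs because build.txt 4->6; new result 6.
  core.gen: re-runs because omega.gen 4->6; new result 6.
  cache.gen: re-runs because core.gen 4->6; new result 6.
  fold.gen: re-runs because core.gen 4->6; cache.gen 4->6; new result 6.
  gamma.gen: re-runs because omega.gen 4->6; new result -3 (unchanged).
  pack.gen: re-runs because fold.gen 4->6; new result -6.
  beta.gen: re-runs because pack.gen -4->-6; new result -6.
  utils.gen: re-runs because cache.gen 4->6; new result -6.
  opt.gen: re-runs because utils.gen -4->-6; new result -6.
  link.gen: re-runs because opt.gen -4->-6; new result 6.
  sync.gen: re-runs because utils.gen -4->-6; opt.gen -4->-6; new result 0 (unchanged).
  alpha.gen: re-runs because link.gen 4->6; new result 6.
  trace.gen: re-runs because alpha.gen 4->6; amber.gen 4->6; new result 0 (unchanged).
  audit.gen: re-runs because beta.gen -5->-6; new result 0 (unchanged).
  filter.gen: re-examined; everything it read last time is the same (sync.gen unchanged, audit.gen unchanged) — cache 0 kept, no run.

The important point: at filter.gen every value read last time is unchanged, so the dirty flag clears without a run.

Dirty set: alpha.gen, amber.gen, audit.gen, beta.gen, cache.gen, core.gen, filter.gen, fold.gen, gamma.gen, link.gen, omega.gen, opt.gen, pack.gen, sync.gen, trace.gen, utils.gen.
Run set: alpha.gen, amber.gen, audit.gen, beta.gen, cache.gen, core.gen, fold.gen, gamma.gen, link.gen, omega.gen, opt.gen, pack.gen, sync.gen, trace.gen, utils.gen (15 run).
Re-examined without running (cache reused): filter.gen.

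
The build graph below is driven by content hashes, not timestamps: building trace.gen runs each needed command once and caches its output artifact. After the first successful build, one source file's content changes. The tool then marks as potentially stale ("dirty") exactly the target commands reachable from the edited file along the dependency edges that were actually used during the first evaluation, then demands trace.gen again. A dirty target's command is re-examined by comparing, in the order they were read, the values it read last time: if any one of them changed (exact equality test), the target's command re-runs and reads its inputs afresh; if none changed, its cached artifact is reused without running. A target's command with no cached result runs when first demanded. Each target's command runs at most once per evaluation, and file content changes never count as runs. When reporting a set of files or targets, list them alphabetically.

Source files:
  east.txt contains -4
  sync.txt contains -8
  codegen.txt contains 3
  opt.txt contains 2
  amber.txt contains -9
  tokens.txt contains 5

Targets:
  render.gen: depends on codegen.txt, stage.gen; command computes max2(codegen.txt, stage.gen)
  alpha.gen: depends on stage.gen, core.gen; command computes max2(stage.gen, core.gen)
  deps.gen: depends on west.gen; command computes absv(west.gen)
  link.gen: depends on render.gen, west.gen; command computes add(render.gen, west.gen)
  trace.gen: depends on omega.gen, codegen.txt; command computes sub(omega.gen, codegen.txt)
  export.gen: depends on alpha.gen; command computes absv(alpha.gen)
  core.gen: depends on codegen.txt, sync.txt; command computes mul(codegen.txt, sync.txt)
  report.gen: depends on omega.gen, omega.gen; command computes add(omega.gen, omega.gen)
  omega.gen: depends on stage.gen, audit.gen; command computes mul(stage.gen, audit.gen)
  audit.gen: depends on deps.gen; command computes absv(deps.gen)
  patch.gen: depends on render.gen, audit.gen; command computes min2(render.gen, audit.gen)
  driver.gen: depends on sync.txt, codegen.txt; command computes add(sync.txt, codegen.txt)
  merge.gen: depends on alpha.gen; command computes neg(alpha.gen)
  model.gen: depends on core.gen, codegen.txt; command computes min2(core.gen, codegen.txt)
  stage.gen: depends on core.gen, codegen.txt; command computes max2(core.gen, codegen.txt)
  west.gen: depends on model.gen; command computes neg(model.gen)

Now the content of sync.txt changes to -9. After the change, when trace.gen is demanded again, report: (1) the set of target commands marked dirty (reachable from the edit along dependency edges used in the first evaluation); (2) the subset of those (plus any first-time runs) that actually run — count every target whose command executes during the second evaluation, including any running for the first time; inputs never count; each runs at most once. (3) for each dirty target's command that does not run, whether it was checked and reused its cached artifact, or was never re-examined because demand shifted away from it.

Initial pass — values computed on the first demand:
  core.gen = mul(3, -8) = -24
  model.gen = min2(-24, 3) = -24
  stage.gen = max2(-24, 3) = 3
  west.gen = neg(-24) = 24
  deps.gen = absv(24) = 24
  audit.gen = absv(24) = 24
  omega.gen = mul(3, 24) = 72
  trace.gen = sub(72, 3) = 69

Second demand — change propagation:
  core.gen: re-runs because sync.txt -8->-9; new result -27.
  model.gen: re-runs because core.gen -24->-27; new result -27.
  stage.gen: re-runs because core.gen -24->-27; new result 3 (unchanged).
  west.gen: re-runs because model.gen -24->-27; new result 27.
  deps.gen: re-runs because west.gen 24->27; new result 27.
  audit.gen: re-runs because deps.gen 24->27; new result 27.
  omega.gen: re-runs because audit.gen 24->27; new result 81.
  trace.gen: re-runs because omega.gen 72->81; new result 78.

Dirty set: audit.gen, core.gen, deps.gen, model.gen, omega.gen, stage.gen, trace.gen, west.gen.
Run set: audit.gen, core.gen, deps.gen, model.gen, omega.gen, stage.gen, trace.gen, west.gen (8 run).
All dirty target commands ended up running.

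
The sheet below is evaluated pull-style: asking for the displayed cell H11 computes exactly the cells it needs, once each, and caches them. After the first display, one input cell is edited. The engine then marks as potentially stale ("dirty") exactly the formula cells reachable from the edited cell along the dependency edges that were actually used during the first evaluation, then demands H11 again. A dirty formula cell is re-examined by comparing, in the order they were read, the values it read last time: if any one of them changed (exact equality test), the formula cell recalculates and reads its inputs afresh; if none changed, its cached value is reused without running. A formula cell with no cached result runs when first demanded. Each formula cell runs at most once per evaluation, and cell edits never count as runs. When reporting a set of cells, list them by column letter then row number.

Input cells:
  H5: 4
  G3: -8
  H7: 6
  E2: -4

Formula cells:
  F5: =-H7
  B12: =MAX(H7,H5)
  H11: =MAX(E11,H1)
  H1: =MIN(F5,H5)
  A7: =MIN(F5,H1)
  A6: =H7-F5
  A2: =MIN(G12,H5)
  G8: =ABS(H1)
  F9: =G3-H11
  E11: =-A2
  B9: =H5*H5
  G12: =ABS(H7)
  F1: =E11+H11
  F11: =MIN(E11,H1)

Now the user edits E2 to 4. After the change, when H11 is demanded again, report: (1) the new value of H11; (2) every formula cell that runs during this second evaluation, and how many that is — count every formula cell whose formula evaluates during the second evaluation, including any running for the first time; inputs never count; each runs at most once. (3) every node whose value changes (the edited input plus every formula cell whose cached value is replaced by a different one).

First demand of the output computes:
  F5 = -(6) = -6
  G12 = ABS(6) = 6
  A2 = MIN(6, 4) = 4
  E11 = -(4) = -4
  H1 = MIN(-6, 4) = -6
  H11 = MAX(-4, -6) = -4

After the edit, cleaning proceeds:
  no node depends on E2 at all; the second demand re-runs nothing.

Note the shortcut — nothing in the graph depends on E2 at all, so no recomputation happens.

Demanding H11 again yields -4.
0 formula cells run: none.
The nodes whose values change: E2.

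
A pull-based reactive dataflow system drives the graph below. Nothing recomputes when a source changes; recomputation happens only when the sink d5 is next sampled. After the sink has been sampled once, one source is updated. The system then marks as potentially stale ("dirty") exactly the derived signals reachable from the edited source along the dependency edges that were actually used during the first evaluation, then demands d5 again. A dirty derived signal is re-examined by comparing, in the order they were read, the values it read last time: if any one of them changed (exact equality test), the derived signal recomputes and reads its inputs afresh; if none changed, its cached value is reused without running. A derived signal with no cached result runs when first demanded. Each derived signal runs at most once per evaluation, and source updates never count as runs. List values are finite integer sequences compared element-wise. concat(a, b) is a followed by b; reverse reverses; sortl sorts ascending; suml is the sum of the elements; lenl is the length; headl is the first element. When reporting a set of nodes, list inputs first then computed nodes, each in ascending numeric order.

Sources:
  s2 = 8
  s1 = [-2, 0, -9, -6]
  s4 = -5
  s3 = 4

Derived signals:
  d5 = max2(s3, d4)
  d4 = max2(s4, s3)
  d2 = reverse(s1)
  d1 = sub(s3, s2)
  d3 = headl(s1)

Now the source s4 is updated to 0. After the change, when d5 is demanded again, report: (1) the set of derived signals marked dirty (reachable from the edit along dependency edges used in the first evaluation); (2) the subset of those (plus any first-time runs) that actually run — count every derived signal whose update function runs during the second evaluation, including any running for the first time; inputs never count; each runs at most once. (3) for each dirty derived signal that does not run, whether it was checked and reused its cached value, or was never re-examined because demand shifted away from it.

Marked dirty: d4, d5.
Derived signals that run: d4 — 1 in total.
Checked but reused from cache: d5.
Key observation: the change is absorbed at d4 — it re-runs but produces the same value, and the output's value is unchanged.

First evaluation (everything demanded from the output):
  d4 = max2(-5, 4) = 4
  d5 = max2(4, 4) = 4

Propagation after the edit:
  d4: runs — s4 -5->0; result 4 (same value as before).
  d5: checked — values it read are unchanged (s3 unchanged, d4 unchanged); reused cached 4 without running.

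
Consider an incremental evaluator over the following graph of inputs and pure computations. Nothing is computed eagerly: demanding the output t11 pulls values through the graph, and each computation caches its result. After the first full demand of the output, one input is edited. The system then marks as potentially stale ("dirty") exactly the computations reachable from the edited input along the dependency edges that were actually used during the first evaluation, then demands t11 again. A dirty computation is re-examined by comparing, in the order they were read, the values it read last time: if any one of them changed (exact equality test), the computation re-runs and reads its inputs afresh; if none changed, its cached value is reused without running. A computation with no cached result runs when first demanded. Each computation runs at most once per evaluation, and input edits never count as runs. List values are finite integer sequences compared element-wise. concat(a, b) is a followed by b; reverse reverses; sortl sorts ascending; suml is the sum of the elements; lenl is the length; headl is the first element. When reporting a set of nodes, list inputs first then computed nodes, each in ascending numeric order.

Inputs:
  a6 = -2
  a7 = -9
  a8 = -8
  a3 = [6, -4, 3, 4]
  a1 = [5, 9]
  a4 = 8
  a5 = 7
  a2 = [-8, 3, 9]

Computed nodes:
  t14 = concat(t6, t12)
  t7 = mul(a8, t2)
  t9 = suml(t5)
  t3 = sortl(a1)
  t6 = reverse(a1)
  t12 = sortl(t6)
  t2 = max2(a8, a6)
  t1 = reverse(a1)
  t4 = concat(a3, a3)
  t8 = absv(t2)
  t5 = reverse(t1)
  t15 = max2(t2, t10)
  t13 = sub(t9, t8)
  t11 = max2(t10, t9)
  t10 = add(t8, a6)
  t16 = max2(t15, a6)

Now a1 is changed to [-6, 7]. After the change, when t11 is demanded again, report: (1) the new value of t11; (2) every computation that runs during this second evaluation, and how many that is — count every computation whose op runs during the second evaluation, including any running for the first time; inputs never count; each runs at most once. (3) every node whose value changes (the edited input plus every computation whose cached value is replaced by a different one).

Initial pass — values computed on the first demand:
  t1 = reverse([5, 9]) = [9, 5]
  t2 = max2(-8, -2) = -2
  t5 = reverse([9, 5]) = [5, 9]
  t8 = absv(-2) = 2
  t9 = suml([5, 9]) = 14
  t10 = add(2, -2) = 0
  t11 = max2(0, 14) = 14

Second demand — change propagation:
  t1: re-runs because a1 [5, 9]->[-6, 7]; new result [7, -6].
  t5: re-runs because t1 [9, 5]->[7, -6]; new result [-6, 7].
  t9: re-runs because t5 [5, 9]->[-6, 7]; new result 1.
  t11: re-runs because t9 14->1; new result 1.

t11 now evaluates to 1.
Run set: t1, t5, t9, t11 (4 run).
Changed values: a1, t1, t5, t9, t11.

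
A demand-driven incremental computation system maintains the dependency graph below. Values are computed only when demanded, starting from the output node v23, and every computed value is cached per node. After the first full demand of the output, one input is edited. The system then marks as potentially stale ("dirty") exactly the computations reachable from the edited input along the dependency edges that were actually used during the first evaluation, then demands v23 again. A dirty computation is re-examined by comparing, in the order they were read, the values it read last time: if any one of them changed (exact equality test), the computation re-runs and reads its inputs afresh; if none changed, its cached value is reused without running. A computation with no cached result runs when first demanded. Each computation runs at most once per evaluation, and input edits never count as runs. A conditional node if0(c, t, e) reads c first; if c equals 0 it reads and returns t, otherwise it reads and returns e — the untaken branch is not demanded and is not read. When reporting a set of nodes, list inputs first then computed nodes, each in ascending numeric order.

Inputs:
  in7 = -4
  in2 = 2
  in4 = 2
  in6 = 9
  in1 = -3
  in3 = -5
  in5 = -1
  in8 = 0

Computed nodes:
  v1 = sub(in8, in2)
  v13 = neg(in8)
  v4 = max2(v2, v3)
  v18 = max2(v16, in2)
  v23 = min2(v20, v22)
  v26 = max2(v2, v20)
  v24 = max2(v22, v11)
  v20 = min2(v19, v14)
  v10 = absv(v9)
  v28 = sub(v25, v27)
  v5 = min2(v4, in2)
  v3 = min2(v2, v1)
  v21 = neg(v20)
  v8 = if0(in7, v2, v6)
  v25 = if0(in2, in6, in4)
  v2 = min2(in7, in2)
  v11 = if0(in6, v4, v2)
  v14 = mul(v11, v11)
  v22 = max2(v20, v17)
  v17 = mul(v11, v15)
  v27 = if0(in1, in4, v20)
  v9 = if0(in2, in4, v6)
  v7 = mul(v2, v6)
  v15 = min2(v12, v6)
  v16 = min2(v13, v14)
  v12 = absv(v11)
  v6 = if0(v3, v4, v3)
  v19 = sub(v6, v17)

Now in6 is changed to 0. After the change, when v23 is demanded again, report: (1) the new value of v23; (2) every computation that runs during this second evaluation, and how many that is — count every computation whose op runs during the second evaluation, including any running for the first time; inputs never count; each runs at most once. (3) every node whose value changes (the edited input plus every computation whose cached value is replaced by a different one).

New value of v23: -20.
Computations that run: v4, v11 — 2 in total.
Values that change: in6.
Key observation: a condition flipped, so demand reaches new nodes — v4 runs for the first time.

First evaluation (everything demanded from the output):
  v1 = sub(0, 2) = -2
  v2 = min2(-4, 2) = -4
  v3 = min2(-4, -2) = -4
  v6 = if0(v3=-4 -> else branch v3) = -4
  v11 = if0(in6=9 -> else branch v2) = -4
  v12 = absv(-4) = 4
  v14 = mul(-4, -4) = 16
  v15 = min2(4, -4) = -4
  v17 = mul(-4, -4) = 16
  v19 = sub(-4, 16) = -20
  v20 = min2(-20, 16) = -20
  v22 = max2(-20, 16) = 16
  v23 = min2(-20, 16) = -20

Propagation after the edit:
  v4: demanded for the first time — runs, produces -4.
  v11: runs — in6 9->0; result -4 (same value as before).
  v12: checked — values it read are unchanged (v11 unchanged); reused cached 4 without running.
  v14: checked — values it read are unchanged (v11 unchanged, v11 unchanged); reused cached 16 without running.
  v15: checked — values it read are unchanged (v12 unchanged, v6 unchanged); reused cached -4 without running.
  v17: checked — values it read are unchanged (v11 unchanged, v15 unchanged); reused cached 16 without running.
  v19: checked — values it read are unchanged (v6 unchanged, v17 unchanged); reused cached -20 without running.
  v20: checked — values it read are unchanged (v19 unchanged, v14 unchanged); reused cached -20 without running.
  v22: checked — values it read are unchanged (v20 unchanged, v17 unchanged); reused cached 16 without running.
  v23: checked — values it read are unchanged (v20 unchanged, v22 unchanged); reused cached -20 without running.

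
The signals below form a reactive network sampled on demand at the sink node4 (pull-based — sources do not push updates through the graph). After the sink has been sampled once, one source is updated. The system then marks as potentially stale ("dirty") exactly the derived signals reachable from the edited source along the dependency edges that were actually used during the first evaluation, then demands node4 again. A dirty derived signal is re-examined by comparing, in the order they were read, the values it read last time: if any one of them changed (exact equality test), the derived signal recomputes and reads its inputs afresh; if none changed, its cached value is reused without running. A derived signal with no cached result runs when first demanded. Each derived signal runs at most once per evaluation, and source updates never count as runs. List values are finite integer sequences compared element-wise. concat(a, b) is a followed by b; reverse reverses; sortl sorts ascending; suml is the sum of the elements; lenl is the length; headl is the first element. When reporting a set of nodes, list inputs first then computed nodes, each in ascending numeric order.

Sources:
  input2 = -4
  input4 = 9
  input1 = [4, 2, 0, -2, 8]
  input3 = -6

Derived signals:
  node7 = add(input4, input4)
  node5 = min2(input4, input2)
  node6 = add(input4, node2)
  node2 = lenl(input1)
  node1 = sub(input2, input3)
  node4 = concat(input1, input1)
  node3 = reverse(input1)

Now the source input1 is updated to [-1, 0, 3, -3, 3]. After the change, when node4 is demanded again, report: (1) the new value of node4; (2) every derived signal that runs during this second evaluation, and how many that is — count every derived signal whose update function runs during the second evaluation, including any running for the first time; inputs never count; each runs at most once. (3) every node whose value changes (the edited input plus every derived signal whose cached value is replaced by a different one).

node4 now evaluates to [-1, 0, 3, -3, 3, -1, 0, 3, -3, 3].
Run set: node4 (1 run).
Changed values: input1, node4.

Initial pass — values computed on the first demand:
  node4 = concat([4, 2, 0, -2, 8], [4, 2, 0, -2, 8]) = [4, 2, 0, -2, 8, 4, 2, 0, -2, 8]

Second demand — change propagation:
  node4: re-runs because input1 [4, 2, 0, -2, 8]->[-1, 0, 3, -3, 3]; input1 [4, 2, 0, -2, 8]->[-1, 0, 3, -3, 3]; new result [-1, 0, 3, -3, 3, -1, 0, 3, -3, 3].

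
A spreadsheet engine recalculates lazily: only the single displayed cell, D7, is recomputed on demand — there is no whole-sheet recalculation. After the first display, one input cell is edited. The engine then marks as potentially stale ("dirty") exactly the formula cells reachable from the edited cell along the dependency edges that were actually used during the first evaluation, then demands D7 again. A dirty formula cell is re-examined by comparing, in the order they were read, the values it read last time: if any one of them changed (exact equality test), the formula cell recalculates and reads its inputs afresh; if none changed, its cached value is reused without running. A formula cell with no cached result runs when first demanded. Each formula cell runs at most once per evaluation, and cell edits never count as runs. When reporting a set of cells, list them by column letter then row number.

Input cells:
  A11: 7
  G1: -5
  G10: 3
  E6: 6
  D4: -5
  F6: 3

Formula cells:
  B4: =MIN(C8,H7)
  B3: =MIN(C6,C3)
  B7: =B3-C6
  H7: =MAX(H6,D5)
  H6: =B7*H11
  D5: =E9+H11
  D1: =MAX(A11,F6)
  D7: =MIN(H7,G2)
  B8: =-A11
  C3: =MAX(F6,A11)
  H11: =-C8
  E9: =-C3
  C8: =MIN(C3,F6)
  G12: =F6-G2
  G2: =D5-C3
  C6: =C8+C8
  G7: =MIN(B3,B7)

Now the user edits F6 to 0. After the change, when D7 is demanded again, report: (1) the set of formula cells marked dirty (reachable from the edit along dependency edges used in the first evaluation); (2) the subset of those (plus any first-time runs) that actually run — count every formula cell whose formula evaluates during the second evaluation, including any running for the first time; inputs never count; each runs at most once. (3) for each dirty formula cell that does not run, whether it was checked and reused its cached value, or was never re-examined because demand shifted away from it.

Marked dirty: B3, B7, C3, C6, C8, D5, D7, E9, G2, H6, H7, H11.
Formula cells that run: B3, B7, C3, C6, C8, D5, D7, G2, H6, H7, H11 — 11 in total.
Checked but reused from cache: E9.
Key observation: the cutoff stops propagation at E9 — its inputs' values are unchanged, so it reuses its cache.

First evaluation (everything demanded from the output):
  C3 = MAX(3, 7) = 7
  C8 = MIN(7, 3) = 3
  C6 = 3 + 3 = 6
  B3 = MIN(6, 7) = 6
  B7 = 6 - 6 = 0
  E9 = -(7) = -7
  H11 = -(3) = -3
  D5 = -7 + -3 = -10
  G2 = -10 - 7 = -17
  H6 = 0 * -3 = 0
  H7 = MAX(0, -10) = 0
  D7 = MIN(0, -17) = -17

Propagation after the edit:
  C3: runs — F6 3->0; result 7 (same value as before).
  C8: runs — F6 3->0; result 0.
  C6: runs — C8 3->0; C8 3->0; result 0.
  B3: runs — C6 6->0; result 0.
  B7: runs — B3 6->0; C6 6->0; result 0 (same value as before).
  E9: checked — values it read are unchanged (C3 unchanged); reused cached -7 without running.
  H11: runs — C8 3->0; result 0.
  D5: runs — H11 -3->0; result -7.
  G2: runs — D5 -10->-7; result -14.
  H6: runs — H11 -3->0; result 0 (same value as before).
  H7: runs — D5 -10->-7; result 0 (same value as before).
  D7: runs — G2 -17->-14; result -14.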